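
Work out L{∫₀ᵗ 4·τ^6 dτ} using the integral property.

L{∫₀ᵗ f(τ)dτ} = F(s)/s with f(t) = 4t^6. F(s) = 2880/s^7, so L{∫₀ᵗ 4·τ^6 dτ} = (2880/s^7)/s = 2880/s^8. (Check: ∫₀ᵗ 4·τ^6 dτ = 4t^7/7.)

Final answer: 2880/s^8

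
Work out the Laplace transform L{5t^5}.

L{5t^5} = 5 · L{t^5} = 5 · 120/s^6 = 600/s^6

Final answer: 600/s^6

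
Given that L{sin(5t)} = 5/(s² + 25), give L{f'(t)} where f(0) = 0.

L{f'(t)} = s·F(s) - f(0) = s·5/(s² + 25) - 0 = 5s/(s² + 25)

Final answer: 5s/(s² + 25)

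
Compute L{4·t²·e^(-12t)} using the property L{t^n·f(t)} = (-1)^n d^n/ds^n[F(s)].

L{e^(-12t)} = 1/(s+12). d/ds[1/(s+12)] = -1/(s+12)². d²/ds²[1/(s+12)] = 2/(s+12)³. So L{t²·e^(-12t)} = (-1)² · 2/(s+12)³ = 2/(s+12)³. Then L{4·t²·e^(-12t)} = 4·2/(s+12)³ = 8/(s+12)³

Final answer: 8/(s+12)³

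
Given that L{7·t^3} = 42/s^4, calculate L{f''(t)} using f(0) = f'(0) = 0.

L{f''(t)} = s²F(s) - sf(0) - f'(0) = s²·42/s^4 - 0 - 0 = 42/s^2

Final answer: 42/s^2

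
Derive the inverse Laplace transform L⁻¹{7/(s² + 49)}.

L⁻¹{7/(s² + 49)} = sin(7t)

Final answer: sin(7t)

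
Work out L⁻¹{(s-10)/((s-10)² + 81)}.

Using frequency shift: L⁻¹{(s-a)/((s-a)² + b²)} = e^(at)cos(bt). Here a=10, b=9

Final answer: e^(10t)·cos(9t)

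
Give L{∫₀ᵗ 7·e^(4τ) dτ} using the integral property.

L{∫₀ᵗ f(τ)dτ} = F(s)/s with F(s) = 7/(s-4), so L{∫₀ᵗ 7·e^(4τ) dτ} = 7/(s(s-4))

Final answer: 7/(s(s-4))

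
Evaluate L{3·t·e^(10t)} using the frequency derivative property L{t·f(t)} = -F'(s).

L{e^(10t)} = 1/(s-10). By frequency derivative: L{t·e^(10t)} = -d/ds[1/(s-10)] = -(-1)/(s-10)² = 1/(s-10)². Then L{3·t·e^(10t)} = 3·1/(s-10)² = 3/(s-10)²

Final answer: 3/(s-10)²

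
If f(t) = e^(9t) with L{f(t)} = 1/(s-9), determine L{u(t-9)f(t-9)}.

Time shift theorem: L{u(t-a)f(t-a)} = e^(-as)F(s). Here a=9, F(s) = 1/(s-9), so L{u(t-9)f(t-9)} = e^(-9s)·1/(s-9)

Final answer: e^(-9s)·1/(s-9)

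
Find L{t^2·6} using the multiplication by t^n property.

L{6} = 6/s. d^1/ds^1[1/s] = -1/s². d^2/ds^2[1/s] = 2/s^3. So L{t^2} = (-1)^{2}·2/s^3 = 2/s^3. Then L{t^2·6} = 6·2/s^3 = 12/s^3

Final answer: 12/s^3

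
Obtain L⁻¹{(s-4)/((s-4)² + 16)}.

Using frequency shift: L⁻¹{(s-a)/((s-a)² + b²)} = e^(at)cos(bt). Here a=4, b=4

Final answer: e^(4t)·cos(4t)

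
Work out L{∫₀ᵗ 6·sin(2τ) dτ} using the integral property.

L{∫₀ᵗ f(τ)dτ} = F(s)/s with F(s) = 12/(s² + 4), so the result is (12/(s² + 4))/s = 12/(s(s² + 4))

Final answer: 12/(s(s² + 4))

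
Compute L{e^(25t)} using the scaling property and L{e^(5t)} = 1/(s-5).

Using L{f(at)} = (1/a)F(s/a) with a=5 and f(t) = e^(5t): L{e^(25t)} = (1/5) · 1/((s/5)-5) = (1/5) · 5/(s-25) = 1/(s-25)

Final answer: 1/(s-25)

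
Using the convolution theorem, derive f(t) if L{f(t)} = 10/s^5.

10/s^5 = (10/s)·(1/s^4) = L{10}·L{t^3/6}. By convolution, f(t) = 10*t^3/6 = ∫₀ᵗ 10·τ^3/6 dτ = 10·t^4/24

Final answer: 10·t^4/24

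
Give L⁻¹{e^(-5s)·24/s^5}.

L⁻¹{24/s^5} = t^4. By the time shift theorem, L⁻¹{e^(-as)F(s)} = u(t-a)f(t-a) with a=5, so L⁻¹{e^(-5s)·24/s^5} = u(t-5)·(t-5)^4

Final answer: u(t-5)·(t-5)^4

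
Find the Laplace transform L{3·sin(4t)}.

L{sin(ωt)} = ω/(s² + ω²), so L{sin(4t)} = 4/(s² + 16). Then L{3·sin(4t)} = 3·4/(s² + 16) = 12/(s² + 16)

Final answer: 12/(s² + 16)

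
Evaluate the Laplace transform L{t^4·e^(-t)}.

L{t^n·e^(at)} = n!/(s-a)^(n+1), so L{t^4·e^(-t)} = 24/(s+1)^5

Final answer: 24/(s+1)^5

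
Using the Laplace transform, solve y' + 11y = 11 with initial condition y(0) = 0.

sY + 11Y = 11/s. Y = 11/(s(s+11)). Partial fractions: Y = 1/s - 1/(s+11)

Final answer: y(t) = (1 - e^(-11t))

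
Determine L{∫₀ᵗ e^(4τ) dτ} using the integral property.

L{∫₀ᵗ f(τ)dτ} = F(s)/s with F(s) = 1/(s-4), so L{∫₀ᵗ e^(4τ) dτ} = 1/(s(s-4))

Final answer: 1/(s(s-4))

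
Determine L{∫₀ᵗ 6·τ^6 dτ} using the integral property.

L{∫₀ᵗ f(τ)dτ} = F(s)/s with f(t) = 6t^6. F(s) = 4320/s^7, so L{∫₀ᵗ 6·τ^6 dτ} = (4320/s^7)/s = 4320/s^8. (Check: ∫₀ᵗ 6·τ^6 dτ = 6t^7/7.)

Final answer: 4320/s^8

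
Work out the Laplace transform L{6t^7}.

L{6t^7} = 6 · L{t^7} = 6 · 5040/s^8 = 30240/s^8

Final answer: 30240/s^8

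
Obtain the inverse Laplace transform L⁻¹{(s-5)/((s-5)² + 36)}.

Using frequency shift, L⁻¹{(s-5)/((s-5)² + 36)} = e^(5t)·cos(6t)

Final answer: e^(5t)·cos(6t)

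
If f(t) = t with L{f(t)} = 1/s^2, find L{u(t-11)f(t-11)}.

Time shift theorem: L{u(t-a)f(t-a)} = e^(-as)F(s). Here a=11, F(s) = 1/s^2, so L{u(t-11)f(t-11)} = e^(-11s)·1/s^2

Final answer: e^(-11s)·1/s^2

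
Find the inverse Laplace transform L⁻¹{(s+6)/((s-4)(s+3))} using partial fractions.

Using partial fractions, f(t) = (10e^(4t) - 3e^(-3t))/7

Final answer: (10e^(4t) - 3e^(-3t))/7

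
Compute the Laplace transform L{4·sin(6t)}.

L{sin(ωt)} = ω/(s² + ω²), so L{sin(6t)} = 6/(s² + 36). Then L{4·sin(6t)} = 4·6/(s² + 36) = 24/(s² + 36)

Final answer: 24/(s² + 36)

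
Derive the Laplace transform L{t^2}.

L{t^n} = n!/s^(n+1), so L{t^2} = 2/s^3

Final answer: 2/s^3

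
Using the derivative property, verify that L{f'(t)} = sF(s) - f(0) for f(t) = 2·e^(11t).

f'(t) = 22e^(11t). Direct: L{f'(t)} = 22/(s-11). Property: s·2/(s-11) - 2 = (2s - 2(s-11))/(s-11) = 22/(s-11). ✓

Final answer: 22/(s-11)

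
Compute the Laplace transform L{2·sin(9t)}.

L{sin(ωt)} = ω/(s² + ω²), so L{sin(9t)} = 9/(s² + 81). Then L{2·sin(9t)} = 2·9/(s² + 81) = 18/(s² + 81)

Final answer: 18/(s² + 81)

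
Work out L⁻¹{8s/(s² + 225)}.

This is the form c·s/(s² + a²) with a = 15, c = 8. L⁻¹ = 8·cos(15t)

Final answer: 8·cos(15t)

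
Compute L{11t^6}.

L{t^n} = n!/s^(n+1). So L{11t^6} = 11·6!/s^7 = 7920/s^7

Final answer: 7920/s^7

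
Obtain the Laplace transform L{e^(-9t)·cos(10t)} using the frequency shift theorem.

Frequency shift: L{e^(at)f(t)} = F(s-a). L{e^(-9t)·cos(10t)} = (s+9)/((s+9)² + 100)

Final answer: (s+9)/((s+9)² + 100)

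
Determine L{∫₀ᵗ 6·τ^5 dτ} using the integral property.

L{∫₀ᵗ f(τ)dτ} = F(s)/s with f(t) = 6t^5. F(s) = 720/s^6, so L{∫₀ᵗ 6·τ^5 dτ} = (720/s^6)/s = 720/s^7. (Check: ∫₀ᵗ 6·τ^5 dτ = 6t^6/6.)

Final answer: 720/s^7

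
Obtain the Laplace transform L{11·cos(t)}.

L{cos(ωt)} = s/(s² + ω²), so L{cos(t)} = s/(s² + 1). Then L{11·cos(t)} = 11·s/(s² + 1) = 11s/(s² + 1)

Final answer: 11s/(s² + 1)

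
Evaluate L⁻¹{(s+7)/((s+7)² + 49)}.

Using frequency shift: L⁻¹{(s-a)/((s-a)² + b²)} = e^(at)cos(bt). Here a=-7, b=7

Final answer: e^(-7t)·cos(7t)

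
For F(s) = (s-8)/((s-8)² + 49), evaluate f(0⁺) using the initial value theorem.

f(0⁺) = lim_{s→∞} sF(s) = lim_{s→∞} s(s-8)/((s-8)² + 49) = 1

Final answer: 1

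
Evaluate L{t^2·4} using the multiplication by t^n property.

L{4} = 4/s. d^1/ds^1[1/s] = -1/s². d^2/ds^2[1/s] = 2/s^3. So L{t^2} = (-1)^{2}·2/s^3 = 2/s^3. Then L{t^2·4} = 4·2/s^3 = 8/s^3

Final answer: 8/s^3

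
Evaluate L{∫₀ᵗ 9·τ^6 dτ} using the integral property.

L{∫₀ᵗ f(τ)dτ} = F(s)/s with f(t) = 9t^6. F(s) = 6480/s^7, so L{∫₀ᵗ 9·τ^6 dτ} = (6480/s^7)/s = 6480/s^8. (Check: ∫₀ᵗ 9·τ^6 dτ = 9t^7/7.)

Final answer: 6480/s^8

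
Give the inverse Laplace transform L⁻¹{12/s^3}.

L⁻¹{n!/s^(n+1)} = t^n with n=2. So L⁻¹{2/s^3} = t^2, and L⁻¹{12/s^3} = (12/2)·t^2 = 6·t^2

Final answer: 6·t^2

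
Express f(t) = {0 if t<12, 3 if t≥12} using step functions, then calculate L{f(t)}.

f(t) = 3·u(t-12). L{u(t-12)} = e^(-12s)/s, so L{f(t)} = 3·e^(-12s)/s

Final answer: 3·e^(-12s)/s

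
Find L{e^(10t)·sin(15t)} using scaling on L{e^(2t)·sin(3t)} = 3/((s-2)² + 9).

Scaling with a=5: L{e^(10t)·sin(15t)} = (1/5) · 3/((s/5-2)² + 9). Simplifying: 15/((s-10)² + 225)

Final answer: 15/((s-10)² + 225)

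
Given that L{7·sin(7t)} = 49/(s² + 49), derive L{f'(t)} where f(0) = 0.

L{f'(t)} = s·F(s) - f(0) = s·49/(s² + 49) - 0 = 49s/(s² + 49)

Final answer: 49s/(s² + 49)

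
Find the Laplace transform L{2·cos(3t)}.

L{cos(ωt)} = s/(s² + ω²), so L{cos(3t)} = s/(s² + 9). Then L{2·cos(3t)} = 2·s/(s² + 9) = 2s/(s² + 9)

Final answer: 2s/(s² + 9)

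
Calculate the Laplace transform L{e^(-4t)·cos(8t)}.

L{e^(at)·cos(ωt)} = (s-a)/((s-a)² + ω²), so L{e^(-4t)·cos(8t)} = (s+4)/((s+4)² + 64)

Final answer: (s+4)/((s+4)² + 64)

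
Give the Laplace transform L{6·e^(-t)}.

L{e^(at)} = 1/(s-a), so L{e^(-t)} = 1/(s+1). Then L{6·e^(-t)} = 6/(s+1)

Final answer: 6/(s+1)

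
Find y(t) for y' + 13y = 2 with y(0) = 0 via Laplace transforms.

sY + 13Y = 2/s. Y = 2/(s(s+13)). Partial fractions: Y = 2/13/s - 2/13/(s+13)

Final answer: y(t) = 2/13(1 - e^(-13t))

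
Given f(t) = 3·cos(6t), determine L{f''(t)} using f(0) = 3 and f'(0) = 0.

F(s) = 3s/(s² + 36). L{f''(t)} = s²F(s) - sf(0) - f'(0) = 3s³/(s² + 36) - 3s = (3s³ - 3s(s² + 36))/(s² + 36) = -108s/(s² + 36)

Final answer: -108s/(s² + 36)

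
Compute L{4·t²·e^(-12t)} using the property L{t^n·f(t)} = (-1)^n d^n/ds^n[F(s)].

L{e^(-12t)} = 1/(s+12). d/ds[1/(s+12)] = -1/(s+12)². d²/ds²[1/(s+12)] = 2/(s+12)³. So L{t²·e^(-12t)} = (-1)² · 2/(s+12)³ = 2/(s+12)³. Then L{4·t²·e^(-12t)} = 4·2/(s+12)³ = 8/(s+12)³

Final answer: 8/(s+12)³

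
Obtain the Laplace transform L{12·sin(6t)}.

L{sin(ωt)} = ω/(s² + ω²), so L{sin(6t)} = 6/(s² + 36). Then L{12·sin(6t)} = 12·6/(s² + 36) = 72/(s² + 36)

Final answer: 72/(s² + 36)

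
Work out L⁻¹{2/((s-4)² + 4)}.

Form: b/((s-a)² + b²) → e^(at)sin(bt). With a=4, b=2

Final answer: e^(4t)·sin(2t)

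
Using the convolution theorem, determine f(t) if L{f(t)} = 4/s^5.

4/s^5 = (4/s)·(1/s^4) = L{4}·L{t^3/6}. By convolution, f(t) = 4*t^3/6 = ∫₀ᵗ 4·τ^3/6 dτ = 4·t^4/24

Final answer: 4·t^4/24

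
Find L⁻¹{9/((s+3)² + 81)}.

Form: b/((s-a)² + b²) → e^(at)sin(bt). With a=-3, b=9

Final answer: e^(-3t)·sin(9t)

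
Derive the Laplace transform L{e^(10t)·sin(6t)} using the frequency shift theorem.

Frequency shift: L{e^(at)f(t)} = F(s-a). L{e^(10t)·sin(6t)} = 6/((s-10)² + 36)

Final answer: 6/((s-10)² + 36)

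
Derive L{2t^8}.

L{t^n} = n!/s^(n+1). So L{2t^8} = 2·8!/s^9 = 80640/s^9

Final answer: 80640/s^9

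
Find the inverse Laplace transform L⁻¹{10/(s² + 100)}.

L⁻¹{10/(s² + 100)} = sin(10t)

Final answer: sin(10t)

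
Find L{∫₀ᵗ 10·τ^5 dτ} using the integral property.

L{∫₀ᵗ f(τ)dτ} = F(s)/s with f(t) = 10t^5. F(s) = 1200/s^6, so L{∫₀ᵗ 10·τ^5 dτ} = (1200/s^6)/s = 1200/s^7. (Check: ∫₀ᵗ 10·τ^5 dτ = 10t^6/6.)

Final answer: 1200/s^7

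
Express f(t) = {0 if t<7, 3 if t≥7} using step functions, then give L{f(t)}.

f(t) = 3·u(t-7). L{u(t-7)} = e^(-7s)/s, so L{f(t)} = 3·e^(-7s)/s

Final answer: 3·e^(-7s)/s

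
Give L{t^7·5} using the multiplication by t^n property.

L{5} = 5/s. d^1/ds^1[1/s] = -1/s². d^2/ds^2[1/s] = 2/s^3. d^3/ds^3[1/s] = -6/s^4. d^4/ds^4[1/s] = 24/s^5. d^5/ds^5[1/s] = -120/s^6. d^6/ds^6[1/s] = 720/s^7. d^7/ds^7[1/s] = -5040/s^8. So L{t^7} = (-1)^{7}·-5040/s^8 = 5040/s^8. Then L{t^7·5} = 5·5040/s^8 = 25200/s^8

Final answer: 25200/s^8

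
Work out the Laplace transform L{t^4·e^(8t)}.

L{t^n·e^(at)} = n!/(s-a)^(n+1), so L{t^4·e^(8t)} = 24/(s-8)^5

Final answer: 24/(s-8)^5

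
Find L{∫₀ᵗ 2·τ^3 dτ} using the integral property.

L{∫₀ᵗ f(τ)dτ} = F(s)/s with f(t) = 2t^3. F(s) = 12/s^4, so L{∫₀ᵗ 2·τ^3 dτ} = (12/s^4)/s = 12/s^5. (Check: ∫₀ᵗ 2·τ^3 dτ = 2t^4/4.)

Final answer: 12/s^5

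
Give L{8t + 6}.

L{8t + 6} = 8·L{t} + 6·L{1} = 8/s² + 6/s

Final answer: 8/s² + 6/s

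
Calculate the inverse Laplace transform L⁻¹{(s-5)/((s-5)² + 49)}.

Using frequency shift, L⁻¹{(s-5)/((s-5)² + 49)} = e^(5t)·cos(7t)

Final answer: e^(5t)·cos(7t)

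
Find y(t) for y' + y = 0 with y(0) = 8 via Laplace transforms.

L{y'} + L{y} = 0. sY - 8 + Y = 0. Y(s+1) = 8. Y = 8/(s+1)

Final answer: y(t) = 8e^(-t)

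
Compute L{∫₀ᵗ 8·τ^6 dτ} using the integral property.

L{∫₀ᵗ f(τ)dτ} = F(s)/s with f(t) = 8t^6. F(s) = 5760/s^7, so L{∫₀ᵗ 8·τ^6 dτ} = (5760/s^7)/s = 5760/s^8. (Check: ∫₀ᵗ 8·τ^6 dτ = 8t^7/7.)

Final answer: 5760/s^8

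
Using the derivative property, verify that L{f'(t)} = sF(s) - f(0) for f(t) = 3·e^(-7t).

f'(t) = -21e^(-7t). Direct: L{f'(t)} = -21/(s+7). Property: s·3/(s+7) - 3 = (3s - 3(s+7))/(s+7) = -21/(s+7). ✓

Final answer: -21/(s+7)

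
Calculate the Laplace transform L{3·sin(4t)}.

L{sin(ωt)} = ω/(s² + ω²), so L{sin(4t)} = 4/(s² + 16). Then L{3·sin(4t)} = 3·4/(s² + 16) = 12/(s² + 16)

Final answer: 12/(s² + 16)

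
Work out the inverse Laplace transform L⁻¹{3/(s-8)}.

L⁻¹{1/(s-a)} = e^(at), so L⁻¹{1/(s-8)} = e^(8t), and L⁻¹{3/(s-8)} = 3·e^(8t)

Final answer: 3·e^(8t)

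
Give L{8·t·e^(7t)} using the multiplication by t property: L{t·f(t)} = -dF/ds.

Using L{t^n·e^(at)} = n!/(s-a)^(n+1), L{t·e^(7t)} = 1/(s-7)^2, so L{8·t·e^(7t)} = 8·1/(s-7)^2 = 8/(s-7)^2

Final answer: 8/(s-7)^2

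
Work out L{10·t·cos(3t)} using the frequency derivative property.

L{cos(3t)} = s/(s² + 9). Derivative: d/ds[s/(s² + 9)] = [(s² + 9) - s·2s]/(s² + 9)² = (9 - s²)/(s² + 9)². So L{t·cos(3t)} = -F'(s) = (s² - 9)/(s² + 9)². Then L{10·t·cos(3t)} = 10·(s² - 9)/(s² + 9)²

Final answer: 10·(s² - 9)/(s² + 9)²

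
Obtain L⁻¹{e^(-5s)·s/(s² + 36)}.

L⁻¹{s/(s² + 36)} = cos(6t). By the time shift theorem, L⁻¹{e^(-as)F(s)} = u(t-a)f(t-a) with a=5, so L⁻¹{e^(-5s)·s/(s² + 36)} = u(t-5)·cos(6(t-5))

Final answer: u(t-5)·cos(6(t-5))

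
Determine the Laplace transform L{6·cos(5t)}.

L{cos(ωt)} = s/(s² + ω²), so L{cos(5t)} = s/(s² + 25). Then L{6·cos(5t)} = 6·s/(s² + 25) = 6s/(s² + 25)

Final answer: 6s/(s² + 25)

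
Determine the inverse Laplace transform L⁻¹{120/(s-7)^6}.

L⁻¹{n!/(s-a)^(n+1)} = t^n·e^(at), so L⁻¹{120/(s-7)^6} = t^5·e^(7t)

Final answer: t^5·e^(7t)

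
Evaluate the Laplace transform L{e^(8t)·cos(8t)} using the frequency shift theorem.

Frequency shift: L{e^(at)f(t)} = F(s-a). L{e^(8t)·cos(8t)} = (s-8)/((s-8)² + 64)

Final answer: (s-8)/((s-8)² + 64)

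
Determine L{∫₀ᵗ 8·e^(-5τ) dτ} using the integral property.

L{∫₀ᵗ f(τ)dτ} = F(s)/s with F(s) = 8/(s+5), so L{∫₀ᵗ 8·e^(-5τ) dτ} = 8/(s(s+5))

Final answer: 8/(s(s+5))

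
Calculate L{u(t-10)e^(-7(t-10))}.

u(t-a)f(t-a) with f(t)=e^(-7t). L{e^(-7t)} = 1/(s+7). By time shift: e^(-10s)/(s+7)

Final answer: e^(-10s)/(s+7)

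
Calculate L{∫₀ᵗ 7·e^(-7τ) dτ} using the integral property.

L{∫₀ᵗ f(τ)dτ} = F(s)/s with F(s) = 7/(s+7), so L{∫₀ᵗ 7·e^(-7τ) dτ} = 7/(s(s+7))

Final answer: 7/(s(s+7))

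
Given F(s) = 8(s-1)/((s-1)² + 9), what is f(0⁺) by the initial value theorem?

f(0⁺) = lim_{s→∞} sF(s) = lim_{s→∞} 8s(s-1)/((s-1)² + 9) = 8

Final answer: 8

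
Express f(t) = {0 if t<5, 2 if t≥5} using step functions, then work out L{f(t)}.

f(t) = 2·u(t-5). L{u(t-5)} = e^(-5s)/s, so L{f(t)} = 2·e^(-5s)/s

Final answer: 2·e^(-5s)/s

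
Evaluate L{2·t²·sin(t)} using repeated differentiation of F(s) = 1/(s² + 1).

F(s) = 1/(s² + 1). F'(s) = -2s/(s² + 1)². F''(s) = -2(1 - 3s²)/(s² + 1)³ = (6s² - 2)/(s² + 1)³. So L{t²·sin(t)} = (-1)² F''(s) = (6s² - 2)/(s² + 1)³. Then L{2·t²·sin(t)} = 2·(6s² - 2)/(s² + 1)³ = (12s² - 4)/(s² + 1)³

Final answer: (12s² - 4)/(s² + 1)³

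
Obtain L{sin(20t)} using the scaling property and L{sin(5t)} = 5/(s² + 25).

Using L{f(at)} = (1/a)F(s/a) with a=4: L{sin(20t)} = (1/4) · 5/((s/4)² + 25) = (1/4) · 5·16/(s² + 400) = 20/(s² + 400)

Final answer: 20/(s² + 400)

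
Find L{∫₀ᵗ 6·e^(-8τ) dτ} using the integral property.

L{∫₀ᵗ f(τ)dτ} = F(s)/s with F(s) = 6/(s+8), so L{∫₀ᵗ 6·e^(-8τ) dτ} = 6/(s(s+8))

Final answer: 6/(s(s+8))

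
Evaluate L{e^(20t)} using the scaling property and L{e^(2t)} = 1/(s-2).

Using L{f(at)} = (1/a)F(s/a) with a=10 and f(t) = e^(2t): L{e^(20t)} = (1/10) · 1/((s/10)-2) = (1/10) · 10/(s-20) = 1/(s-20)

Final answer: 1/(s-20)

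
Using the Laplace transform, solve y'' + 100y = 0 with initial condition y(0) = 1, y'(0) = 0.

L{y''} + 100L{y} = 0. s²Y - s - 0 + 100Y = 0. Y(s² + 100) = s. Y = (s)/(s² + 100). Inverting: y(t) = cos(10t)

Final answer: y(t) = cos(10t)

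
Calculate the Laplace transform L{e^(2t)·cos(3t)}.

L{e^(at)·cos(ωt)} = (s-a)/((s-a)² + ω²), so L{e^(2t)·cos(3t)} = (s-2)/((s-2)² + 9)

Final answer: (s-2)/((s-2)² + 9)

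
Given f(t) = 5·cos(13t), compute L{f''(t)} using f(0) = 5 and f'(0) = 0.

F(s) = 5s/(s² + 169). L{f''(t)} = s²F(s) - sf(0) - f'(0) = 5s³/(s² + 169) - 5s = (5s³ - 5s(s² + 169))/(s² + 169) = -845s/(s² + 169)

Final answer: -845s/(s² + 169)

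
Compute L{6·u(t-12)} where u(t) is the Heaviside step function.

L{u(t-a)} = e^(-as)/s. Here a=12, so L{u(t-12)} = e^(-12s)/s, and L{6·u(t-12)} = 6·e^(-12s)/s

Final answer: 6·e^(-12s)/s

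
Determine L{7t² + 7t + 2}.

L{7t² + 7t + 2} = 7·2/s³ + 7/s² + 2/s = 14/s³ + 7/s² + 2/s

Final answer: 14/s³ + 7/s² + 2/s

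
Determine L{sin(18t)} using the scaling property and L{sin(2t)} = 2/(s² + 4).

Using L{f(at)} = (1/a)F(s/a) with a=9: L{sin(18t)} = (1/9) · 2/((s/9)² + 4) = (1/9) · 2·81/(s² + 324) = 18/(s² + 324)

Final answer: 18/(s² + 324)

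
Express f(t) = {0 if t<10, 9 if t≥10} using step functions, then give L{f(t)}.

f(t) = 9·u(t-10). L{u(t-10)} = e^(-10s)/s, so L{f(t)} = 9·e^(-10s)/s

Final answer: 9·e^(-10s)/s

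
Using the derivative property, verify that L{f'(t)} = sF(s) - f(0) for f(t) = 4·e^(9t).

f'(t) = 36e^(9t). Direct: L{f'(t)} = 36/(s-9). Property: s·4/(s-9) - 4 = (4s - 4(s-9))/(s-9) = 36/(s-9). ✓

Final answer: 36/(s-9)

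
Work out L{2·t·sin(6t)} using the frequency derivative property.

L{sin(6t)} = 6/(s² + 36). By L{t·f(t)} = -F'(s): -d/ds[6/(s² + 36)] = -(6)·(-2s)/(s² + 36)² = 12s/(s² + 36)². Then L{2·t·sin(6t)} = 2·12s/(s² + 36)² = 24s/(s² + 36)²

Final answer: 24s/(s² + 36)²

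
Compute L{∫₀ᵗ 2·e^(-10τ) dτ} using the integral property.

L{∫₀ᵗ f(τ)dτ} = F(s)/s with F(s) = 2/(s+10), so L{∫₀ᵗ 2·e^(-10τ) dτ} = 2/(s(s+10))

Final answer: 2/(s(s+10))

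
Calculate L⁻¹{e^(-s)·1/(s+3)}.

L⁻¹{1/(s+3)} = e^(-3t). By the time shift theorem, L⁻¹{e^(-as)F(s)} = u(t-a)f(t-a) with a=1, so L⁻¹{e^(-s)·1/(s+3)} = u(t-1)·e^(-3(t-1))

Final answer: u(t-1)·e^(-3(t-1))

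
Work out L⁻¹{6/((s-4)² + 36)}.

Form: b/((s-a)² + b²) → e^(at)sin(bt). With a=4, b=6

Final answer: e^(4t)·sin(6t)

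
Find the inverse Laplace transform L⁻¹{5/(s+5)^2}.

L⁻¹{n!/(s-a)^(n+1)} = t^n·e^(at) with n=1, a=-5. So L⁻¹{1/(s+5)^2} = t·e^(-5t), and L⁻¹{5/(s+5)^2} = (5/1)·t·e^(-5t) = 5·t·e^(-5t)

Final answer: 5·t·e^(-5t)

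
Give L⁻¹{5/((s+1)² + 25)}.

Form: b/((s-a)² + b²) → e^(at)sin(bt). With a=-1, b=5

Final answer: e^(-t)·sin(5t)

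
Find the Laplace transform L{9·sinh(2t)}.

L{sinh(ωt)} = ω/(s² - ω²), so L{sinh(2t)} = 2/(s² - 4). Then L{9·sinh(2t)} = 9·2/(s² - 4) = 18/(s² - 4)

Final answer: 18/(s² - 4)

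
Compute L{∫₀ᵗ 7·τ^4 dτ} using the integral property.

L{∫₀ᵗ f(τ)dτ} = F(s)/s with f(t) = 7t^4. F(s) = 168/s^5, so L{∫₀ᵗ 7·τ^4 dτ} = (168/s^5)/s = 168/s^6. (Check: ∫₀ᵗ 7·τ^4 dτ = 7t^5/5.)

Final answer: 168/s^6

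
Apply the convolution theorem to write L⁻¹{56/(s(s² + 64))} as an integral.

56/(s(s² + 64)) = (1/s)·(56/(s² + 64)) = L{1}·L{7·sin(8t)}. So f(t) = 1*(7·sin(8t)) = ∫₀ᵗ 7·sin(8τ) dτ

Final answer: ∫₀ᵗ 7·sin(8τ) dτ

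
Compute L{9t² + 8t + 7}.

L{9t² + 8t + 7} = 9·2/s³ + 8/s² + 7/s = 18/s³ + 8/s² + 7/s

Final answer: 18/s³ + 8/s² + 7/s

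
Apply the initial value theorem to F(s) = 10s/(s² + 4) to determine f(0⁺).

f(0⁺) = lim_{s→∞} s·10s/(s² + 4) = lim_{s→∞} 10s²/(s² + 4) = 10

Final answer: 10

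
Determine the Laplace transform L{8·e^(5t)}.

L{e^(at)} = 1/(s-a), so L{e^(5t)} = 1/(s-5). Then L{8·e^(5t)} = 8/(s-5)

Final answer: 8/(s-5)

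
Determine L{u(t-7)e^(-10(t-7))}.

u(t-a)f(t-a) with f(t)=e^(-10t). L{e^(-10t)} = 1/(s+10). By time shift: e^(-7s)/(s+10)

Final answer: e^(-7s)/(s+10)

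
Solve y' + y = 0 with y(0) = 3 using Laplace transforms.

L{y'} + L{y} = 0. sY - 3 + Y = 0. Y(s+1) = 3. Y = 3/(s+1)

Final answer: y(t) = 3e^(-t)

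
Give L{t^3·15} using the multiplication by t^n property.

L{15} = 15/s. d^1/ds^1[1/s] = -1/s². d^2/ds^2[1/s] = 2/s^3. d^3/ds^3[1/s] = -6/s^4. So L{t^3} = (-1)^{3}·-6/s^4 = 6/s^4. Then L{t^3·15} = 15·6/s^4 = 90/s^4

Final answer: 90/s^4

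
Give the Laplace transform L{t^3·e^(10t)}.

L{t^n·e^(at)} = n!/(s-a)^(n+1), so L{t^3·e^(10t)} = 6/(s-10)^4

Final answer: 6/(s-10)^4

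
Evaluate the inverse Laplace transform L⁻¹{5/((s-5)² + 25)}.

Using frequency shift, L⁻¹{5/((s-5)² + 25)} = e^(5t)·sin(5t)

Final answer: e^(5t)·sin(5t)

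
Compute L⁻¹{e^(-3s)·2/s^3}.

L⁻¹{2/s^3} = t^2. By the time shift theorem, L⁻¹{e^(-as)F(s)} = u(t-a)f(t-a) with a=3, so L⁻¹{e^(-3s)·2/s^3} = u(t-3)·(t-3)^2

Final answer: u(t-3)·(t-3)^2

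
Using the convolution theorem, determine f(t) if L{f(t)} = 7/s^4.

7/s^4 = (7/s)·(1/s^3) = L{7}·L{t^2/2}. By convolution, f(t) = 7*t^2/2 = ∫₀ᵗ 7·τ^2/2 dτ = 7·t^3/6

Final answer: 7·t^3/6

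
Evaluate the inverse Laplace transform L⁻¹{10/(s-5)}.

L⁻¹{1/(s-a)} = e^(at), so L⁻¹{1/(s-5)} = e^(5t), and L⁻¹{10/(s-5)} = 10·e^(5t)

Final answer: 10·e^(5t)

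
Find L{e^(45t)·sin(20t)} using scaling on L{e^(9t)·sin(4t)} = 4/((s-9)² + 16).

Scaling with a=5: L{e^(45t)·sin(20t)} = (1/5) · 4/((s/5-9)² + 16). Simplifying: 20/((s-45)² + 400)

Final answer: 20/((s-45)² + 400)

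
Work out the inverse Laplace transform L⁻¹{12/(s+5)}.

L⁻¹{1/(s-a)} = e^(at), so L⁻¹{1/(s+5)} = e^(-5t), and L⁻¹{12/(s+5)} = 12·e^(-5t)

Final answer: 12·e^(-5t)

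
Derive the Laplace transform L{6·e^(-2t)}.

L{e^(at)} = 1/(s-a), so L{e^(-2t)} = 1/(s+2). Then L{6·e^(-2t)} = 6/(s+2)

Final answer: 6/(s+2)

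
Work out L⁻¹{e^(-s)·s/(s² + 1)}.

L⁻¹{s/(s² + 1)} = cos(t). By the time shift theorem, L⁻¹{e^(-as)F(s)} = u(t-a)f(t-a) with a=1, so L⁻¹{e^(-s)·s/(s² + 1)} = u(t-1)·cos((t-1))

Final answer: u(t-1)·cos((t-1))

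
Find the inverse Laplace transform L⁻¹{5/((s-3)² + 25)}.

Using frequency shift, L⁻¹{5/((s-3)² + 25)} = e^(3t)·sin(5t)

Final answer: e^(3t)·sin(5t)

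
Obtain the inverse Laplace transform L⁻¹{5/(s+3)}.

L⁻¹{1/(s-a)} = e^(at), so L⁻¹{1/(s+3)} = e^(-3t), and L⁻¹{5/(s+3)} = 5·e^(-3t)

Final answer: 5·e^(-3t)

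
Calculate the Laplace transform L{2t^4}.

L{2t^4} = 2 · L{t^4} = 2 · 24/s^5 = 48/s^5

Final answer: 48/s^5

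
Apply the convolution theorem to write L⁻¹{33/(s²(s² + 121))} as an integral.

33/(s²(s² + 121)) = (1/s²)·(33/(s² + 121)) = L{t}·L{3·sin(11t)}. So f(t) = t*(3·sin(11t)) = ∫₀ᵗ 3τ·sin(11(t-τ)) dτ

Final answer: ∫₀ᵗ 3τ·sin(11(t-τ)) dτ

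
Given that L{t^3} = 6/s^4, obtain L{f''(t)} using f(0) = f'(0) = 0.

L{f''(t)} = s²F(s) - sf(0) - f'(0) = s²·6/s^4 - 0 - 0 = 6/s^2

Final answer: 6/s^2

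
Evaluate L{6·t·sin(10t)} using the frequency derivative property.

L{sin(10t)} = 10/(s² + 100). By L{t·f(t)} = -F'(s): -d/ds[10/(s² + 100)] = -(10)·(-2s)/(s² + 100)² = 20s/(s² + 100)². Then L{6·t·sin(10t)} = 6·20s/(s² + 100)² = 120s/(s² + 100)²

Final answer: 120s/(s² + 100)²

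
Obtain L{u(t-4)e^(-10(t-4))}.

u(t-a)f(t-a) with f(t)=e^(-10t). L{e^(-10t)} = 1/(s+10). By time shift: e^(-4s)/(s+10)

Final answer: e^(-4s)/(s+10)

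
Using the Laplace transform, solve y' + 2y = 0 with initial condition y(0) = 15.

L{y'} + 2L{y} = 0. sY - 15 + 2Y = 0. Y(s+2) = 15. Y = 15/(s+2)

Final answer: y(t) = 15e^(-2t)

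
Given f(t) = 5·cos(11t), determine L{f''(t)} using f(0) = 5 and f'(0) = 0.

F(s) = 5s/(s² + 121). L{f''(t)} = s²F(s) - sf(0) - f'(0) = 5s³/(s² + 121) - 5s = (5s³ - 5s(s² + 121))/(s² + 121) = -605s/(s² + 121)

Final answer: -605s/(s² + 121)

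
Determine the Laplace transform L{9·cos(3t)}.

L{cos(ωt)} = s/(s² + ω²), so L{cos(3t)} = s/(s² + 9). Then L{9·cos(3t)} = 9·s/(s² + 9) = 9s/(s² + 9)

Final answer: 9s/(s² + 9)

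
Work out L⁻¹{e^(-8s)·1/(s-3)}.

L⁻¹{1/(s-3)} = e^(3t). By the time shift theorem, L⁻¹{e^(-as)F(s)} = u(t-a)f(t-a) with a=8, so L⁻¹{e^(-8s)·1/(s-3)} = u(t-8)·e^(3(t-8))

Final answer: u(t-8)·e^(3(t-8))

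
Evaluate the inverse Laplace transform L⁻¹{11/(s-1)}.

L⁻¹{1/(s-a)} = e^(at), so L⁻¹{1/(s-1)} = e^t, and L⁻¹{11/(s-1)} = 11·e^t

Final answer: 11·e^t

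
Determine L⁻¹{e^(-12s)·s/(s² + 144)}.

L⁻¹{s/(s² + 144)} = cos(12t). By the time shift theorem, L⁻¹{e^(-as)F(s)} = u(t-a)f(t-a) with a=12, so L⁻¹{e^(-12s)·s/(s² + 144)} = u(t-12)·cos(12(t-12))

Final answer: u(t-12)·cos(12(t-12))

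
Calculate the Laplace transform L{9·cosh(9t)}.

L{cosh(ωt)} = s/(s² - ω²), so L{cosh(9t)} = s/(s² - 81). Then L{9·cosh(9t)} = 9·s/(s² - 81) = 9s/(s² - 81)

Final answer: 9s/(s² - 81)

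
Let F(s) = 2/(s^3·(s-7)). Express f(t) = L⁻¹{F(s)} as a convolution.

2/(s^3·(s-7)) = (2/s^3)·(1/(s-7)) = L{t^2}·L{e^(7t)}. So f(t) = t^2*e^(7t) = ∫₀ᵗ τ^2·e^(7(t-τ)) dτ

Final answer: ∫₀ᵗ τ^2·e^(7(t-τ)) dτ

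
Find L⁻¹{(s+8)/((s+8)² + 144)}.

Using frequency shift: L⁻¹{(s-a)/((s-a)² + b²)} = e^(at)cos(bt). Here a=-8, b=12

Final answer: e^(-8t)·cos(12t)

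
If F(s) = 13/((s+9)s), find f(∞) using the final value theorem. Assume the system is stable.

f(∞) = lim_{s→0} sF(s) = lim_{s→0} 13/(s+9) = 13/9

Final answer: 13/9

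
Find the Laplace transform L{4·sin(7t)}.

L{sin(ωt)} = ω/(s² + ω²), so L{sin(7t)} = 7/(s² + 49). Then L{4·sin(7t)} = 4·7/(s² + 49) = 28/(s² + 49)

Final answer: 28/(s² + 49)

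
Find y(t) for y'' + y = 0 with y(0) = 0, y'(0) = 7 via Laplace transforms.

L{y''} + 1L{y} = 0. s²Y - 0 - 7 + Y = 0. Y(s² + 1) = 7. Y = (7)/(s² + 1). Inverting: y(t) = 7sin(t)

Final answer: y(t) = 7sin(t)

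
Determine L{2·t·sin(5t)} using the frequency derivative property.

L{sin(5t)} = 5/(s² + 25). By L{t·f(t)} = -F'(s): -d/ds[5/(s² + 25)] = -(5)·(-2s)/(s² + 25)² = 10s/(s² + 25)². Then L{2·t·sin(5t)} = 2·10s/(s² + 25)² = 20s/(s² + 25)²

Final answer: 20s/(s² + 25)²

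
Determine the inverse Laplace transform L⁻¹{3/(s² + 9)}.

L⁻¹{3/(s² + 9)} = sin(3t)

Final answer: sin(3t)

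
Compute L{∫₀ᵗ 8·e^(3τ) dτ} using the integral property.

L{∫₀ᵗ f(τ)dτ} = F(s)/s with F(s) = 8/(s-3), so L{∫₀ᵗ 8·e^(3τ) dτ} = 8/(s(s-3))

Final answer: 8/(s(s-3))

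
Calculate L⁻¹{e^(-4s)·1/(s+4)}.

L⁻¹{1/(s+4)} = e^(-4t). By the time shift theorem, L⁻¹{e^(-as)F(s)} = u(t-a)f(t-a) with a=4, so L⁻¹{e^(-4s)·1/(s+4)} = u(t-4)·e^(-4(t-4))

Final answer: u(t-4)·e^(-4(t-4))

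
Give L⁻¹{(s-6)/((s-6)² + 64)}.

Using frequency shift: L⁻¹{(s-a)/((s-a)² + b²)} = e^(at)cos(bt). Here a=6, b=8

Final answer: e^(6t)·cos(8t)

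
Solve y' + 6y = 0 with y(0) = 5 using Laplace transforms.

L{y'} + 6L{y} = 0. sY - 5 + 6Y = 0. Y(s+6) = 5. Y = 5/(s+6)

Final answer: y(t) = 5e^(-6t)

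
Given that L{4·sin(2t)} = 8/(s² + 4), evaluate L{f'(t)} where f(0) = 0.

L{f'(t)} = s·F(s) - f(0) = s·8/(s² + 4) - 0 = 8s/(s² + 4)

Final answer: 8s/(s² + 4)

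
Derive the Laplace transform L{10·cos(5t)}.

L{cos(ωt)} = s/(s² + ω²), so L{cos(5t)} = s/(s² + 25). Then L{10·cos(5t)} = 10·s/(s² + 25) = 10s/(s² + 25)

Final answer: 10s/(s² + 25)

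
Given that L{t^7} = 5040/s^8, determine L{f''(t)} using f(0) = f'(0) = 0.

L{f''(t)} = s²F(s) - sf(0) - f'(0) = s²·5040/s^8 - 0 - 0 = 5040/s^6

Final answer: 5040/s^6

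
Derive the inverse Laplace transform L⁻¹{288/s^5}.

L⁻¹{n!/s^(n+1)} = t^n with n=4. So L⁻¹{24/s^5} = t^4, and L⁻¹{288/s^5} = (288/24)·t^4 = 12·t^4

Final answer: 12·t^4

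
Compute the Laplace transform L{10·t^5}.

L{t^n} = n!/s^(n+1), so L{t^5} = 120/s^6. Then L{10·t^5} = 10·120/s^6 = 1200/s^6

Final answer: 1200/s^6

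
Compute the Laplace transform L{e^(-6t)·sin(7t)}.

L{e^(at)·sin(ωt)} = ω/((s-a)² + ω²), so L{e^(-6t)·sin(7t)} = 7/((s+6)² + 49)

Final answer: 7/((s+6)² + 49)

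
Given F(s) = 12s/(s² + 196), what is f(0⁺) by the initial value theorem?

f(0⁺) = lim_{s→∞} s·12s/(s² + 196) = lim_{s→∞} 12s²/(s² + 196) = 12

Final answer: 12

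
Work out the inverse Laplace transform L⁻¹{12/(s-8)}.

L⁻¹{1/(s-a)} = e^(at), so L⁻¹{1/(s-8)} = e^(8t), and L⁻¹{12/(s-8)} = 12·e^(8t)

Final answer: 12·e^(8t)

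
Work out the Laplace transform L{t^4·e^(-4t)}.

L{t^n·e^(at)} = n!/(s-a)^(n+1), so L{t^4·e^(-4t)} = 24/(s+4)^5

Final answer: 24/(s+4)^5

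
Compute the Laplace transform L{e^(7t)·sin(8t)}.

L{e^(at)·sin(ωt)} = ω/((s-a)² + ω²), so L{e^(7t)·sin(8t)} = 8/((s-7)² + 64)

Final answer: 8/((s-7)² + 64)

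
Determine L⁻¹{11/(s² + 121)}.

This is the form c·a/(s² + a²) with a = 11. L⁻¹ = sin(11t)

Final answer: sin(11t)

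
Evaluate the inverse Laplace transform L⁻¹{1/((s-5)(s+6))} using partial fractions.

Decompose: A/(s-5) + B/(s+6). A = 1/11, B = -1/11. f(t) = (e^(5t) - e^(-6t))/11

Final answer: (e^(5t) - e^(-6t))/11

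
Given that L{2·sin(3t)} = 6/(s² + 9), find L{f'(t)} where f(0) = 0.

L{f'(t)} = s·F(s) - f(0) = s·6/(s² + 9) - 0 = 6s/(s² + 9)

Final answer: 6s/(s² + 9)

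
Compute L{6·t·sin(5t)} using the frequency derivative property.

L{sin(5t)} = 5/(s² + 25). By L{t·f(t)} = -F'(s): -d/ds[5/(s² + 25)] = -(5)·(-2s)/(s² + 25)² = 10s/(s² + 25)². Then L{6·t·sin(5t)} = 6·10s/(s² + 25)² = 60s/(s² + 25)²

Final answer: 60s/(s² + 25)²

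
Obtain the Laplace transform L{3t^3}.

L{3t^3} = 3 · L{t^3} = 3 · 6/s^4 = 18/s^4

Final answer: 18/s^4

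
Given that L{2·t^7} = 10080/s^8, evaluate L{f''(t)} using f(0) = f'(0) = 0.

L{f''(t)} = s²F(s) - sf(0) - f'(0) = s²·10080/s^8 - 0 - 0 = 10080/s^6

Final answer: 10080/s^6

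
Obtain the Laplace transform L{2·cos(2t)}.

L{cos(ωt)} = s/(s² + ω²), so L{cos(2t)} = s/(s² + 4). Then L{2·cos(2t)} = 2·s/(s² + 4) = 2s/(s² + 4)

Final answer: 2s/(s² + 4)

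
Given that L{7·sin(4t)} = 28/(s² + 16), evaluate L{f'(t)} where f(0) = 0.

L{f'(t)} = s·F(s) - f(0) = s·28/(s² + 16) - 0 = 28s/(s² + 16)

Final answer: 28s/(s² + 16)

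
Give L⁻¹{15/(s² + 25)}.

This is the form c·a/(s² + a²) with a = 5, c = 3. L⁻¹ = 3·sin(5t)

Final answer: 3·sin(5t)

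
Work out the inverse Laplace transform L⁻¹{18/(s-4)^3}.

L⁻¹{n!/(s-a)^(n+1)} = t^n·e^(at) with n=2, a=4. So L⁻¹{2/(s-4)^3} = t^2·e^(4t), and L⁻¹{18/(s-4)^3} = (18/2)·t^2·e^(4t) = 9·t^2·e^(4t)

Final answer: 9·t^2·e^(4t)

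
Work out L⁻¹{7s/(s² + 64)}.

This is the form c·s/(s² + a²) with a = 8, c = 7. L⁻¹ = 7·cos(8t)

Final answer: 7·cos(8t)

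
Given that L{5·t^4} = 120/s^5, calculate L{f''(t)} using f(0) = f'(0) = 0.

L{f''(t)} = s²F(s) - sf(0) - f'(0) = s²·120/s^5 - 0 - 0 = 120/s^3

Final answer: 120/s^3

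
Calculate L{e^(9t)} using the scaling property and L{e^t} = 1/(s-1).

Using L{f(at)} = (1/a)F(s/a) with a=9 and f(t) = e^t: L{e^(9t)} = (1/9) · 1/((s/9)-1) = (1/9) · 9/(s-9) = 1/(s-9)

Final answer: 1/(s-9)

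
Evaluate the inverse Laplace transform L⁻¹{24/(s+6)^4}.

L⁻¹{n!/(s-a)^(n+1)} = t^n·e^(at) with n=3, a=-6. So L⁻¹{6/(s+6)^4} = t^3·e^(-6t), and L⁻¹{24/(s+6)^4} = (24/6)·t^3·e^(-6t) = 4·t^3·e^(-6t)

Final answer: 4·t^3·e^(-6t)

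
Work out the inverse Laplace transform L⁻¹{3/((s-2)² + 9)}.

Using frequency shift, L⁻¹{3/((s-2)² + 9)} = e^(2t)·sin(3t)

Final answer: e^(2t)·sin(3t)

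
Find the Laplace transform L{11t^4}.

L{11t^4} = 11 · L{t^4} = 11 · 24/s^5 = 264/s^5

Final answer: 264/s^5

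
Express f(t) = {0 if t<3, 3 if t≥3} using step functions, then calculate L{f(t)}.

f(t) = 3·u(t-3). L{u(t-3)} = e^(-3s)/s, so L{f(t)} = 3·e^(-3s)/s

Final answer: 3·e^(-3s)/s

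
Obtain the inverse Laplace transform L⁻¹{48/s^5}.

L⁻¹{n!/s^(n+1)} = t^n with n=4. So L⁻¹{24/s^5} = t^4, and L⁻¹{48/s^5} = (48/24)·t^4 = 2·t^4

Final answer: 2·t^4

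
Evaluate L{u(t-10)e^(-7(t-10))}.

u(t-a)f(t-a) with f(t)=e^(-7t). L{e^(-7t)} = 1/(s+7). By time shift: e^(-10s)/(s+7)

Final answer: e^(-10s)/(s+7)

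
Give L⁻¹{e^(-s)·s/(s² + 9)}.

L⁻¹{s/(s² + 9)} = cos(3t). By the time shift theorem, L⁻¹{e^(-as)F(s)} = u(t-a)f(t-a) with a=1, so L⁻¹{e^(-s)·s/(s² + 9)} = u(t-1)·cos(3(t-1))

Final answer: u(t-1)·cos(3(t-1))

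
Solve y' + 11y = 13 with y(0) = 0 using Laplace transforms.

sY + 11Y = 13/s. Y = 13/(s(s+11)). Partial fractions: Y = 13/11/s - 13/11/(s+11)

Final answer: y(t) = 13/11(1 - e^(-11t))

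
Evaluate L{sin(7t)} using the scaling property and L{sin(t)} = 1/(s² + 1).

Using L{f(at)} = (1/a)F(s/a) with a=7: L{sin(7t)} = (1/7) · 1/((s/7)² + 1) = (1/7) · 1·49/(s² + 49) = 7/(s² + 49)

Final answer: 7/(s² + 49)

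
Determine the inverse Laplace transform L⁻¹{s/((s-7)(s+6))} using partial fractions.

Using partial fractions, f(t) = (7e^(7t) + 6e^(-6t))/13

Final answer: (7e^(7t) + 6e^(-6t))/13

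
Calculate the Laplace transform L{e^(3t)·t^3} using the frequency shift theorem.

L{e^(at)·t^n} = n!/(s-a)^(n+1), so L{e^(3t)·t^3} = 6/(s-3)^4

Final answer: 6/(s-3)^4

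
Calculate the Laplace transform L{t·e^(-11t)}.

L{t^n·e^(at)} = n!/(s-a)^(n+1), so L{t·e^(-11t)} = 1/(s+11)^2

Final answer: 1/(s+11)^2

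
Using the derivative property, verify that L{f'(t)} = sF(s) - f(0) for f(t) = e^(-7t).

f'(t) = -7e^(-7t). Direct: L{f'(t)} = -7/(s+7). Property: s·1/(s+7) - 1 = (s - (s+7))/(s+7) = -7/(s+7). ✓

Final answer: -7/(s+7)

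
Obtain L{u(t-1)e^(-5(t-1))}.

u(t-a)f(t-a) with f(t)=e^(-5t). L{e^(-5t)} = 1/(s+5). By time shift: e^(-s)/(s+5)

Final answer: e^(-s)/(s+5)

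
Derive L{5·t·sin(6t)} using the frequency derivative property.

L{sin(6t)} = 6/(s² + 36). By L{t·f(t)} = -F'(s): -d/ds[6/(s² + 36)] = -(6)·(-2s)/(s² + 36)² = 12s/(s² + 36)². Then L{5·t·sin(6t)} = 5·12s/(s² + 36)² = 60s/(s² + 36)²

Final answer: 60s/(s² + 36)²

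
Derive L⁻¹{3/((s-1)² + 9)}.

Form: b/((s-a)² + b²) → e^(at)sin(bt). With a=1, b=3

Final answer: e^t·sin(3t)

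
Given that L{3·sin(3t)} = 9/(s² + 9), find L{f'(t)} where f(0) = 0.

L{f'(t)} = s·F(s) - f(0) = s·9/(s² + 9) - 0 = 9s/(s² + 9)

Final answer: 9s/(s² + 9)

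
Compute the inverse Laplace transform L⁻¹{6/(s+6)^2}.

L⁻¹{n!/(s-a)^(n+1)} = t^n·e^(at) with n=1, a=-6. So L⁻¹{1/(s+6)^2} = t·e^(-6t), and L⁻¹{6/(s+6)^2} = (6/1)·t·e^(-6t) = 6·t·e^(-6t)

Final answer: 6·t·e^(-6t)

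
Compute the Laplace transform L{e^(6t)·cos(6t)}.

L{e^(at)·cos(ωt)} = (s-a)/((s-a)² + ω²), so L{e^(6t)·cos(6t)} = (s-6)/((s-6)² + 36)

Final answer: (s-6)/((s-6)² + 36)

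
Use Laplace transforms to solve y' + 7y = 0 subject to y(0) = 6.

L{y'} + 7L{y} = 0. sY - 6 + 7Y = 0. Y(s+7) = 6. Y = 6/(s+7)

Final answer: y(t) = 6e^(-7t)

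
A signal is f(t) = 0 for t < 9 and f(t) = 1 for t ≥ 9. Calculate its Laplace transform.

f(t) = u(t-9). L{u(t-9)} = e^(-9s)/s, so L{f(t)} = e^(-9s)/s

Final answer: e^(-9s)/s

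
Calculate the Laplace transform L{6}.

L{6} = 6 · L{1} = 6/s

Final answer: 6/s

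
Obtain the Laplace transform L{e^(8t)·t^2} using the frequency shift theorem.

L{e^(at)·t^n} = n!/(s-a)^(n+1), so L{e^(8t)·t^2} = 2/(s-8)^3

Final answer: 2/(s-8)^3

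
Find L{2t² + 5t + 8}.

L{2t² + 5t + 8} = 2·2/s³ + 5/s² + 8/s = 4/s³ + 5/s² + 8/s

Final answer: 4/s³ + 5/s² + 8/s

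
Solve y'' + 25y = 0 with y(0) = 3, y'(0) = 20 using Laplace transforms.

L{y''} + 25L{y} = 0. s²Y - 3s - 20 + 25Y = 0. Y(s² + 25) = 3s + 20. Y = (3s + 20)/(s² + 25). Inverting: y(t) = 3cos(5t) + 4sin(5t)

Final answer: y(t) = 3cos(5t) + 4sin(5t)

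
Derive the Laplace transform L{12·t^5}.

L{t^n} = n!/s^(n+1), so L{t^5} = 120/s^6. Then L{12·t^5} = 12·120/s^6 = 1440/s^6

Final answer: 1440/s^6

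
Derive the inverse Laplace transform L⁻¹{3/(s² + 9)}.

L⁻¹{3/(s² + 9)} = sin(3t)

Final answer: sin(3t)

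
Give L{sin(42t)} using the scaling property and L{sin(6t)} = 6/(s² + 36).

Using L{f(at)} = (1/a)F(s/a) with a=7: L{sin(42t)} = (1/7) · 6/((s/7)² + 36) = (1/7) · 6·49/(s² + 1764) = 42/(s² + 1764)

Final answer: 42/(s² + 1764)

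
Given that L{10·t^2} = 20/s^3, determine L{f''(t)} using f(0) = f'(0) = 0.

L{f''(t)} = s²F(s) - sf(0) - f'(0) = s²·20/s^3 - 0 - 0 = 20/s

Final answer: 20/s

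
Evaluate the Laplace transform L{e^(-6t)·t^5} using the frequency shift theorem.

L{e^(at)·t^n} = n!/(s-a)^(n+1), so L{e^(-6t)·t^5} = 120/(s+6)^6

Final answer: 120/(s+6)^6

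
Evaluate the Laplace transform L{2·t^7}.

L{t^n} = n!/s^(n+1), so L{t^7} = 5040/s^8. Then L{2·t^7} = 2·5040/s^8 = 10080/s^8

Final answer: 10080/s^8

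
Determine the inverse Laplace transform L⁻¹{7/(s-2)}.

L⁻¹{1/(s-a)} = e^(at), so L⁻¹{1/(s-2)} = e^(2t), and L⁻¹{7/(s-2)} = 7·e^(2t)

Final answer: 7·e^(2t)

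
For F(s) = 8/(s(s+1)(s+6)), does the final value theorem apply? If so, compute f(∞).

Poles of sF(s) = 8/((s+1)(s+6)) are at s = -1 and s = -6, both in the left half-plane. Theorem applies. f(∞) = lim_{s→0} sF(s) = 8/(1·6) = 4/3

Final answer: 4/3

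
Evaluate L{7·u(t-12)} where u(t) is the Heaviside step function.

L{u(t-a)} = e^(-as)/s. Here a=12, so L{u(t-12)} = e^(-12s)/s, and L{7·u(t-12)} = 7·e^(-12s)/s

Final answer: 7·e^(-12s)/s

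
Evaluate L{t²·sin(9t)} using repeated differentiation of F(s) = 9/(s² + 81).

F(s) = 9/(s² + 81). F'(s) = -18s/(s² + 81)². F''(s) = -18(81 - 3s²)/(s² + 81)³ = (54s² - 1458)/(s² + 81)³. So L{t²·sin(9t)} = (-1)² F''(s) = (54s² - 1458)/(s² + 81)³

Final answer: (54s² - 1458)/(s² + 81)³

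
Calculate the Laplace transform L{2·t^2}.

L{t^n} = n!/s^(n+1), so L{t^2} = 2/s^3. Then L{2·t^2} = 2·2/s^3 = 4/s^3

Final answer: 4/s^3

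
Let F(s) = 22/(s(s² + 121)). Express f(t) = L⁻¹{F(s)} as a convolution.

22/(s(s² + 121)) = (1/s)·(22/(s² + 121)) = L{1}·L{2·sin(11t)}. So f(t) = 1*(2·sin(11t)) = ∫₀ᵗ 2·sin(11τ) dτ

Final answer: ∫₀ᵗ 2·sin(11τ) dτ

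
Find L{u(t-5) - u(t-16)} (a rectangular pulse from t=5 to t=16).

L{u(t-a)} = e^(-as)/s. L{u(t-5) - u(t-16)} = (e^(-5s) - e^(-16s))/s

Final answer: (e^(-5s) - e^(-16s))/s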